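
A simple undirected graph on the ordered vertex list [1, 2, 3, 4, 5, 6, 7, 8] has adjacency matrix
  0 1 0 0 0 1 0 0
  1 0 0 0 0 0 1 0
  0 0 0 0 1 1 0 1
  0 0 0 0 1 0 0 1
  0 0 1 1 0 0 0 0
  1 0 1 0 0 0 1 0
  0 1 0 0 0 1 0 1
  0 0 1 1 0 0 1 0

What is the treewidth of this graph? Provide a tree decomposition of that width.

Every bag has size at most 3, so the width is 3 − 1 = 2 and tw(G) ≤ 2. For the lower bound, G contains the cycle 5–4–8–3–5, so G is not a forest; only forests have treewidth ≤ 1, hence tw(G) ≥ 2. Hence tw(G) = 2 exactly.

Treewidth 2.
One optimal decomposition is:
Bags: B1 = {3, 4, 5}  B2 = {3, 4, 8}  B3 = {3, 6, 8}  B4 = {6, 7, 8}  B5 = {1, 6, 7}  B6 = {1, 2, 7}
Tree: B1–B2, B2–B3, B3–B4, B4–B5, B5–B6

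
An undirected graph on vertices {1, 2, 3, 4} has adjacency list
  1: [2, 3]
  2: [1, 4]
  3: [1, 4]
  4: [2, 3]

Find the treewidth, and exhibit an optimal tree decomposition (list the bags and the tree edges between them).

Treewidth 2.
Bags: B1 = {1, 2, 4}  B2 = {1, 3, 4}
Tree: B1–B2

Every bag has size at most 3, so the width is 3 − 1 = 2 and tw(G) ≤ 2. The edges 1–2–4–3–1 form a cycle, so G is not a tree and its treewidth is at least 2. Therefore the treewidth is 2.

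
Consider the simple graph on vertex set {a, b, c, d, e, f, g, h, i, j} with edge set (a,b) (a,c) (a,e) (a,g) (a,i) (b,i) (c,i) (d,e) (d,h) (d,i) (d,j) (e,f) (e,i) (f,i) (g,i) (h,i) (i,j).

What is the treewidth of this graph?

A width-2 tree decomposition is:
Bags: B1 = {d, e, i}  B2 = {d, i, j}  B3 = {a, e, i}  B4 = {e, f, i}  B5 = {a, c, i}  B6 = {a, b, i}  B7 = {a, g, i}  B8 = {d, h, i}
Tree: B1–B2, B1–B3, B1–B4, B3–B5, B5–B6, B6–B7, B1–B8
The largest bag has 3 vertices, giving width 2; this decomposition certifies tw(G) ≤ 2. For the lower bound, the 3 vertices {d, i, j} are pairwise adjacent, and any tree decomposition puts a clique entirely inside one bag — forcing width ≥ 2. The upper and lower bounds meet at 2, so that is the treewidth.

2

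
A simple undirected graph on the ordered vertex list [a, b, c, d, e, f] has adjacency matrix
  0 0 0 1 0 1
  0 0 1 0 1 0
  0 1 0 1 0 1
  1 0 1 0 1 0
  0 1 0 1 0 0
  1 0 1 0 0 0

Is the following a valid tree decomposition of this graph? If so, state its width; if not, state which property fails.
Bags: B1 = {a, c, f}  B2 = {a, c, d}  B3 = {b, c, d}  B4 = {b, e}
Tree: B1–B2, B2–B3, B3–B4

No — edge (d,e) lies in no bag.

A tree decomposition must satisfy three properties: every vertex lies in some bag; for every edge, both endpoints lie together in some bag; and for every vertex, the bags containing it form a connected subtree. Here edge (d,e) lies in no bag, so the decomposition is invalid.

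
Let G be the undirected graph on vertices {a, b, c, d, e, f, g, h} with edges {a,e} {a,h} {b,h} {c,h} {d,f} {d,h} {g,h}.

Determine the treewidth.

A width-1 tree decomposition is:
Bags: B1 = {g, h}  B2 = {d, h}  B3 = {a, h}  B4 = {a, e}  B5 = {d, f}  B6 = {c, h}  B7 = {b, h}
Tree: B1–B2, B2–B3, B3–B4, B2–B5, B3–B6, B2–B7
The largest bag has 2 vertices, giving width 1; this decomposition certifies tw(G) ≤ 1. Any graph with an edge has treewidth ≥ 1, and G has the edge h–g. The upper and lower bounds meet at 1, so that is the treewidth.

1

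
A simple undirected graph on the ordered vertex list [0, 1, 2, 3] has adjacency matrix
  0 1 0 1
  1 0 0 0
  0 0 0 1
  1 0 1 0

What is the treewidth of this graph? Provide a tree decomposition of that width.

Treewidth 1.
One optimal decomposition is:
Bags: B1 = {2, 3}  B2 = {0, 3}  B3 = {0, 1}
Tree: B1–B2, B2–B3

Each bag holds 2 vertices, so the decomposition has width 1, which upper-bounds the treewidth. G has an edge, so its treewidth is at least 1. The upper and lower bounds meet at 1, so that is the treewidth.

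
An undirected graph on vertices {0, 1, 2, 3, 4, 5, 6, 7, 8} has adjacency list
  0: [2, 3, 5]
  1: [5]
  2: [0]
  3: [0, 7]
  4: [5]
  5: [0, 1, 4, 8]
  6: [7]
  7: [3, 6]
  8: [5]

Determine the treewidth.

1

A width-1 tree decomposition is:
Bags: B1 = {0, 5}  B2 = {5, 8}  B3 = {0, 3}  B4 = {1, 5}  B5 = {0, 2}  B6 = {3, 7}  B7 = {6, 7}  B8 = {4, 5}
Tree: B1–B2, B1–B3, B2–B4, B3–B5, B3–B6, B6–B7, B2–B8
Each bag holds 2 vertices, so the decomposition has width 1, which upper-bounds the treewidth. Any graph with an edge has treewidth ≥ 1, and G has the edge 0–5. The upper and lower bounds meet at 1, so that is the treewidth.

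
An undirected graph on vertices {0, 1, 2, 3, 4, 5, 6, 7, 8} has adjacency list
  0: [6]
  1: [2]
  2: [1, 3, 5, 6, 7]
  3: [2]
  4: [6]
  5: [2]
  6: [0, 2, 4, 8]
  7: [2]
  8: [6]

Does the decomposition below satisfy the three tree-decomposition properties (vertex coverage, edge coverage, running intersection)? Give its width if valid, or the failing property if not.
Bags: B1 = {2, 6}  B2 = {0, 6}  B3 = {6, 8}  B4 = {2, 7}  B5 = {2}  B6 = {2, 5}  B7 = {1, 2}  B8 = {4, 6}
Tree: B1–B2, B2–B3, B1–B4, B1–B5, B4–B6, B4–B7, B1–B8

A tree decomposition must satisfy three properties: every vertex lies in some bag; for every edge, both endpoints lie together in some bag; and for every vertex, the bags containing it form a connected subtree. Here vertex 3 appears in no bag, so the decomposition is invalid.

No — vertex 3 appears in no bag.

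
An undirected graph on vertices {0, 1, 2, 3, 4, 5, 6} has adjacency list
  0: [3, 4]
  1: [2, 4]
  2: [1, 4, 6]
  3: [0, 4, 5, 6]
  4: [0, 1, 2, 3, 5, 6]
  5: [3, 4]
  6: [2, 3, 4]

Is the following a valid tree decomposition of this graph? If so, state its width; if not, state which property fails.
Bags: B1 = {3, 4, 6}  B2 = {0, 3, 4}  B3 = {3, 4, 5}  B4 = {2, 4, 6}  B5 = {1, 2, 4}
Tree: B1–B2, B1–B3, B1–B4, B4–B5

Every vertex of G appears in some bag (union = {0, 1, 2, 3, 4, 5, 6}); every edge is covered by a bag; and for each vertex v the set of bags containing v is connected in the bag tree. The decomposition is therefore valid. The largest bag has 3 vertices, so the width is 2.

Yes; width 2.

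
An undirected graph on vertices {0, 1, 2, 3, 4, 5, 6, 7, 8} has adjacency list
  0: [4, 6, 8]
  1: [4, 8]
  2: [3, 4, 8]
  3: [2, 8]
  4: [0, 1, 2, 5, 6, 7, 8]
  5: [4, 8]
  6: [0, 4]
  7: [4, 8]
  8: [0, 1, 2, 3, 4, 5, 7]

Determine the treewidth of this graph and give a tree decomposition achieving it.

The largest bag has 3 vertices, giving width 2; this decomposition certifies tw(G) ≤ 2. Conversely, {2, 3, 8} is a clique of size 3, and the vertices of any clique must share a bag in every tree decomposition; so some bag has ≥ 3 vertices and tw(G) ≥ 2. Hence tw(G) = 2 exactly.

Treewidth 2.
Bags: B1 = {0, 4, 8}  B2 = {2, 4, 8}  B3 = {4, 7, 8}  B4 = {0, 4, 6}  B5 = {4, 5, 8}  B6 = {1, 4, 8}  B7 = {2, 3, 8}
Tree: B1–B2, B1–B3, B1–B4, B1–B5, B5–B6, B2–B7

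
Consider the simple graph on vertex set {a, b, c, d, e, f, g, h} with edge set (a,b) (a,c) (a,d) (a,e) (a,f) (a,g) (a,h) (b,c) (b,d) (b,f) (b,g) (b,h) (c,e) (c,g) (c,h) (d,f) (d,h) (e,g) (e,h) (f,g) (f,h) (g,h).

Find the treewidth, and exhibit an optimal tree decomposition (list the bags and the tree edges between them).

The largest bag has 5 vertices, giving width 4; this decomposition certifies tw(G) ≤ 4. On the other hand G contains the 5-clique {a, b, d, f, h}. A clique must lie in a single bag of any decomposition, so no decomposition can have width below 4. Therefore the treewidth is 4.

Treewidth 4.
One optimal decomposition is:
Bags: B1 = {a, b, f, g, h}  B2 = {a, b, c, g, h}  B3 = {a, c, e, g, h}  B4 = {a, b, d, f, h}
Tree: B1–B2, B2–B3, B1–B4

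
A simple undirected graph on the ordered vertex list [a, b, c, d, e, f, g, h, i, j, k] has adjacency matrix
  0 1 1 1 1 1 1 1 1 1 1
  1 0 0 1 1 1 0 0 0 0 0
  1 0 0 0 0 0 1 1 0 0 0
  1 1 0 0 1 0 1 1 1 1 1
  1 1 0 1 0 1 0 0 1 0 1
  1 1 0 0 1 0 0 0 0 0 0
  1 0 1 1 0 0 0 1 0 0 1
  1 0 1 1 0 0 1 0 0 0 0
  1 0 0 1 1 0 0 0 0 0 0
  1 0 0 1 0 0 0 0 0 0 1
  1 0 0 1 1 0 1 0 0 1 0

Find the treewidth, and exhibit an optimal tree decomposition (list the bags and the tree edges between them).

Treewidth 3.
One optimal decomposition is:
Bags: B1 = {a, d, e, k}  B2 = {a, d, g, k}  B3 = {a, d, j, k}  B4 = {a, d, g, h}  B5 = {a, b, d, e}  B6 = {a, d, e, i}  B7 = {a, b, e, f}  B8 = {a, c, g, h}
Tree: B1–B2, B1–B3, B2–B4, B1–B5, B5–B6, B5–B7, B4–B8

Each bag holds 4 vertices, so the decomposition has width 3, which upper-bounds the treewidth. Conversely, {a, d, g, h} is a clique of size 4, and the vertices of any clique must share a bag in every tree decomposition; so some bag has ≥ 4 vertices and tw(G) ≥ 3. Hence tw(G) = 3 exactly.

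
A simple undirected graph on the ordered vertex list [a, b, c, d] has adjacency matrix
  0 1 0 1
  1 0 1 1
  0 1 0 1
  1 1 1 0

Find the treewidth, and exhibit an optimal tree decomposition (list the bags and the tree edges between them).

Treewidth 2.
One optimal decomposition is:
Bags: B1 = {b, c, d}  B2 = {a, b, d}
Tree: B1–B2

Each bag holds 3 vertices, so the decomposition has width 2, which upper-bounds the treewidth. For the lower bound, the 3 vertices {b, c, d} are pairwise adjacent, and any tree decomposition puts a clique entirely inside one bag — forcing width ≥ 2. Combining the bounds, tw(G) = 2.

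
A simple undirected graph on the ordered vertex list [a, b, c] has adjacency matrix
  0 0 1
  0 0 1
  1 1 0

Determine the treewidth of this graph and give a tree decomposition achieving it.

Treewidth 1.
One such decomposition:
Bags: B1 = {b, c}  B2 = {a, c}
Tree: B1–B2

Each bag holds 2 vertices, so the decomposition has width 1, which upper-bounds the treewidth. Any graph with an edge has treewidth ≥ 1, and G has the edge b–c. The upper and lower bounds meet at 1, so that is the treewidth.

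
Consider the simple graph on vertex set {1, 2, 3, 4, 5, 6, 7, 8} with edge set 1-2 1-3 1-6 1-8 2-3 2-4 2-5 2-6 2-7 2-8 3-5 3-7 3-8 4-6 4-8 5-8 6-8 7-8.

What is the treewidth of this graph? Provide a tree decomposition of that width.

Treewidth 3.
Bags: B1 = {1, 2, 3, 8}  B2 = {1, 2, 6, 8}  B3 = {2, 3, 5, 8}  B4 = {2, 3, 7, 8}  B5 = {2, 4, 6, 8}
Tree: B1–B2, B1–B3, B3–B4, B2–B5

Each bag holds 4 vertices, so the decomposition has width 3, which upper-bounds the treewidth. Conversely, {1, 2, 3, 8} is a clique of size 4, and the vertices of any clique must share a bag in every tree decomposition; so some bag has ≥ 4 vertices and tw(G) ≥ 3. Hence tw(G) = 3 exactly.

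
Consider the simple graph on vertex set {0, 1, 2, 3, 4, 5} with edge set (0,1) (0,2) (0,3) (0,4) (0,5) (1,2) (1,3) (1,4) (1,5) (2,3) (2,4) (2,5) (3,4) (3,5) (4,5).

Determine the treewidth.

5

A width-5 tree decomposition is:
Bags: B1 = {0, 1, 2, 3, 4, 5}
Tree: (single bag)
A single bag containing all 6 vertices is trivially a valid decomposition of width 5. On the other hand G contains the 6-clique {0, 1, 2, 3, 4, 5}. A clique must lie in a single bag of any decomposition, so no decomposition can have width below 5. The upper and lower bounds meet at 5, so that is the treewidth.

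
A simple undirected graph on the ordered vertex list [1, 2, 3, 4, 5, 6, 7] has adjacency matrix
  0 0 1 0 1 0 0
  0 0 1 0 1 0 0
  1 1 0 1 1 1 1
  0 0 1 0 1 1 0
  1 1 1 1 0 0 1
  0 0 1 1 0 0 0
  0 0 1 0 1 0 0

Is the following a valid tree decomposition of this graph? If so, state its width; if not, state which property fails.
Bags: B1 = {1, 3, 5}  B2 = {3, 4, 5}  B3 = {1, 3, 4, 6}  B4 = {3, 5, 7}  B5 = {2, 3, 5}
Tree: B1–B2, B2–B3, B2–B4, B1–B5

A tree decomposition must satisfy three properties: every vertex lies in some bag; for every edge, both endpoints lie together in some bag; and for every vertex, the bags containing it form a connected subtree. Here bags containing vertex 1 are not connected in the tree, so the decomposition is invalid.

No — bags containing vertex 1 are not connected in the tree.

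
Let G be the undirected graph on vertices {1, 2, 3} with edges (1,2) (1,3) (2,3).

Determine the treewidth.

2

A width-2 tree decomposition is:
Bags: B1 = {1, 2, 3}
Tree: (single bag)
With just one bag of size 3, the width is 3 − 1 = 2, so tw(G) ≤ 2. For the lower bound, the 3 vertices {1, 2, 3} are pairwise adjacent, and any tree decomposition puts a clique entirely inside one bag — forcing width ≥ 2. Combining the bounds, tw(G) = 2.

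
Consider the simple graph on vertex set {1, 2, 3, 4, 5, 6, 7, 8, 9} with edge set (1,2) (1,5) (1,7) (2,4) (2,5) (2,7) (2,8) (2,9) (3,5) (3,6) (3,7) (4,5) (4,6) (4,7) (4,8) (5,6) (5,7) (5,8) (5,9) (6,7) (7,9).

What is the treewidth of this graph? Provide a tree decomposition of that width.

The largest bag has 4 vertices, giving width 3; this decomposition certifies tw(G) ≤ 3. On the other hand G contains the 4-clique {2, 4, 5, 8}. A clique must lie in a single bag of any decomposition, so no decomposition can have width below 3. Combining the bounds, tw(G) = 3.

Treewidth 3.
One optimal decomposition is:
Bags: B1 = {2, 4, 5, 7}  B2 = {4, 5, 6, 7}  B3 = {2, 4, 5, 8}  B4 = {3, 5, 6, 7}  B5 = {2, 5, 7, 9}  B6 = {1, 2, 5, 7}
Tree: B1–B2, B1–B3, B2–B4, B1–B5, B1–B6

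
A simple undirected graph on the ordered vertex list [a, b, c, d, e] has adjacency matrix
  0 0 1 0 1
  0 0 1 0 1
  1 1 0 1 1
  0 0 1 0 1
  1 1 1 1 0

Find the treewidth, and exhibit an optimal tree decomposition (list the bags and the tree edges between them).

Treewidth 2.
Bags: B1 = {c, d, e}  B2 = {b, c, e}  B3 = {a, c, e}
Tree: B1–B2, B2–B3

The largest bag has 3 vertices, giving width 2; this decomposition certifies tw(G) ≤ 2. For the lower bound, the 3 vertices {c, d, e} are pairwise adjacent, and any tree decomposition puts a clique entirely inside one bag — forcing width ≥ 2. Hence tw(G) = 2 exactly.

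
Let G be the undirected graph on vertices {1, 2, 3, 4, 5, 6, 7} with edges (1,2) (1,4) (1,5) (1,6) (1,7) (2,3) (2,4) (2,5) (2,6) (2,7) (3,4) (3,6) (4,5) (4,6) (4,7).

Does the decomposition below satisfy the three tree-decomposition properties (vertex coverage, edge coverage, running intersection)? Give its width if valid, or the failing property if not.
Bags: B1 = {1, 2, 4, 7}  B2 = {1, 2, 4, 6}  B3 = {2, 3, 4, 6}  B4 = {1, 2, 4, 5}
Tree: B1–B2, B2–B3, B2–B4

Yes; width 3.

Vertex coverage: the bags together contain {1, 2, 3, 4, 5, 6, 7}, the full vertex set. Edge coverage: each edge of G has both endpoints in at least one bag. Running intersection: for every vertex, the bags containing it form a connected subtree. All three properties hold, so this is a valid tree decomposition of width max|bag| − 1 = 3, and hence tw(G) ≤ 3.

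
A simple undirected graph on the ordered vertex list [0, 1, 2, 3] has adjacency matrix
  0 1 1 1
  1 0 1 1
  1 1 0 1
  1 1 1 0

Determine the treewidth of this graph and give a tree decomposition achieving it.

With just one bag of size 4, the width is 4 − 1 = 3, so tw(G) ≤ 3. On the other hand G contains the 4-clique {0, 1, 2, 3}. A clique must lie in a single bag of any decomposition, so no decomposition can have width below 3. The upper and lower bounds meet at 3, so that is the treewidth.

Treewidth 3.
One such decomposition:
Bags: B1 = {0, 1, 2, 3}
Tree: (single bag)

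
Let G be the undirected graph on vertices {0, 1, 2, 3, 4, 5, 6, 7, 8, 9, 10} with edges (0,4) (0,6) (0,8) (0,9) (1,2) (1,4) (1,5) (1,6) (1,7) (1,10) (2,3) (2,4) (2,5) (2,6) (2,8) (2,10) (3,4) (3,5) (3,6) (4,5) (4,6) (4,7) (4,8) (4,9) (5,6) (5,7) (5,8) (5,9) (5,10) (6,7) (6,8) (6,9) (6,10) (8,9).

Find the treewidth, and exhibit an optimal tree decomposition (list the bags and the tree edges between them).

Treewidth 4.
One such decomposition:
Bags: B1 = {1, 2, 4, 5, 6}  B2 = {2, 4, 5, 6, 8}  B3 = {2, 3, 4, 5, 6}  B4 = {4, 5, 6, 8, 9}  B5 = {1, 2, 5, 6, 10}  B6 = {0, 4, 6, 8, 9}  B7 = {1, 4, 5, 6, 7}
Tree: B1–B2, B1–B3, B2–B4, B1–B5, B4–B6, B1–B7

The largest bag has 5 vertices, giving width 4; this decomposition certifies tw(G) ≤ 4. Conversely, {1, 2, 5, 6, 10} is a clique of size 5, and the vertices of any clique must share a bag in every tree decomposition; so some bag has ≥ 5 vertices and tw(G) ≥ 4. The upper and lower bounds meet at 4, so that is the treewidth.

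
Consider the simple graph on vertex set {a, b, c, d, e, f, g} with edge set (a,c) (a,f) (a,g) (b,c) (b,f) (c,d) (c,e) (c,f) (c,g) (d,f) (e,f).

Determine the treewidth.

A width-2 tree decomposition is:
Bags: B1 = {c, e, f}  B2 = {a, c, f}  B3 = {b, c, f}  B4 = {a, c, g}  B5 = {c, d, f}
Tree: B1–B2, B1–B3, B2–B4, B3–B5
Every bag has size at most 3, so the width is 3 − 1 = 2 and tw(G) ≤ 2. Conversely, {a, c, g} is a clique of size 3, and the vertices of any clique must share a bag in every tree decomposition; so some bag has ≥ 3 vertices and tw(G) ≥ 2. Hence tw(G) = 2 exactly.

2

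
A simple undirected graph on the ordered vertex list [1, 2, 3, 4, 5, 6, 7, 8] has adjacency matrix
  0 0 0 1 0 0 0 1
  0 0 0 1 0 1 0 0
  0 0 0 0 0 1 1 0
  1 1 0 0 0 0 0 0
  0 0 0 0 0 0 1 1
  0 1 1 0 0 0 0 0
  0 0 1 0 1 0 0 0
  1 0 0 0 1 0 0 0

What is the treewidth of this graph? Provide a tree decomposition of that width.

Each bag holds 3 vertices, so the decomposition has width 2, which upper-bounds the treewidth. For the lower bound, G contains the cycle 6–3–7–5–8–1–4–2–6, so G is not a forest; only forests have treewidth ≤ 1, hence tw(G) ≥ 2. Hence tw(G) = 2 exactly.

Treewidth 2.
One such decomposition:
Bags: B1 = {3, 6, 7}  B2 = {5, 6, 7}  B3 = {5, 6, 8}  B4 = {1, 6, 8}  B5 = {1, 4, 6}  B6 = {2, 4, 6}
Tree: B1–B2, B2–B3, B3–B4, B4–B5, B5–B6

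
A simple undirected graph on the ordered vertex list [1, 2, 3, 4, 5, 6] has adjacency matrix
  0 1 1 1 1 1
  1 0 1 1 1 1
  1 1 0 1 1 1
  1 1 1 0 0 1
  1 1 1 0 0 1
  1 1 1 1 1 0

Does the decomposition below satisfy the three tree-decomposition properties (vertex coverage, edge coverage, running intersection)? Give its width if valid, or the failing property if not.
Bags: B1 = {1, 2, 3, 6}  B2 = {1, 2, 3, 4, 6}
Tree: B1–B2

A tree decomposition must satisfy three properties: every vertex lies in some bag; for every edge, both endpoints lie together in some bag; and for every vertex, the bags containing it form a connected subtree. Here vertex 5 appears in no bag, so the decomposition is invalid.

No — vertex 5 appears in no bag.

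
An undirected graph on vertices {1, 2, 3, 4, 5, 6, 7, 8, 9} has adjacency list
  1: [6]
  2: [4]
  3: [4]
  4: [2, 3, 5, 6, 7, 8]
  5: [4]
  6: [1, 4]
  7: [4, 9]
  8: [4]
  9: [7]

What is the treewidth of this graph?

A width-1 tree decomposition is:
Bags: B1 = {4, 5}  B2 = {3, 4}  B3 = {4, 6}  B4 = {4, 7}  B5 = {1, 6}  B6 = {2, 4}  B7 = {4, 8}  B8 = {7, 9}
Tree: B1–B2, B1–B3, B1–B4, B3–B5, B2–B6, B2–B7, B4–B8
Every bag has size at most 2, so the width is 2 − 1 = 1 and tw(G) ≤ 1. Since G has at least one edge (e.g. 4–5), it is not an edgeless graph, so tw(G) ≥ 1. Therefore the treewidth is 1.

1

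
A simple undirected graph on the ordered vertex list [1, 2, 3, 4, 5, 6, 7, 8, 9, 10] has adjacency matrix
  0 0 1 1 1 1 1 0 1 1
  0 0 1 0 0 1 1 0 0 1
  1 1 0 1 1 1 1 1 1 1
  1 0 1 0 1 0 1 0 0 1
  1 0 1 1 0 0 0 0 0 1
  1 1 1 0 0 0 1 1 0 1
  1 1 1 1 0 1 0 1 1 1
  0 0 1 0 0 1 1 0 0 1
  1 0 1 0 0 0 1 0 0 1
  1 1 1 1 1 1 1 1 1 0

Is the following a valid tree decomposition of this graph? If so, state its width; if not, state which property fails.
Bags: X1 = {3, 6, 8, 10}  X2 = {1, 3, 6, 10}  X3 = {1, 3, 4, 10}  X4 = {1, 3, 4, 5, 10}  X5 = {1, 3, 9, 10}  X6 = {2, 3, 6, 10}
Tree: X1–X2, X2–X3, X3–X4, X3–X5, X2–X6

No — vertex 7 appears in no bag.

A tree decomposition must satisfy three properties: every vertex lies in some bag; for every edge, both endpoints lie together in some bag; and for every vertex, the bags containing it form a connected subtree. Here vertex 7 appears in no bag, so the decomposition is invalid.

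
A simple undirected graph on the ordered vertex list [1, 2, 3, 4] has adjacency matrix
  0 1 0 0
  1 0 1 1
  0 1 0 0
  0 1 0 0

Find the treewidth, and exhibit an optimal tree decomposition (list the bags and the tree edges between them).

Each bag holds 2 vertices, so the decomposition has width 1, which upper-bounds the treewidth. G has an edge, so its treewidth is at least 1. Combining the bounds, tw(G) = 1.

Treewidth 1.
Bags: B1 = {2, 4}  B2 = {1, 2}  B3 = {2, 3}
Tree: B1–B2, B2–B3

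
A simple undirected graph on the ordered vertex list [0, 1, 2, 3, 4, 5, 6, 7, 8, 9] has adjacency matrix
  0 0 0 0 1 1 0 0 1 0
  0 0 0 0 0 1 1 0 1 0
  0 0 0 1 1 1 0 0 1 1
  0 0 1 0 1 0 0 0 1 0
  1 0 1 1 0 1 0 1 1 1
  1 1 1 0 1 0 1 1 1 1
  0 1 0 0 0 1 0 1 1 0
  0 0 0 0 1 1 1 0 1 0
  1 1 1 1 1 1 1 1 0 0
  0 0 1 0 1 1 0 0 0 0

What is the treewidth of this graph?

A width-3 tree decomposition is:
Bags: B1 = {1, 5, 6, 8}  B2 = {5, 6, 7, 8}  B3 = {4, 5, 7, 8}  B4 = {0, 4, 5, 8}  B5 = {2, 4, 5, 8}  B6 = {2, 3, 4, 8}  B7 = {2, 4, 5, 9}
Tree: B1–B2, B2–B3, B3–B4, B3–B5, B5–B6, B5–B7
Every bag has size at most 4, so the width is 4 − 1 = 3 and tw(G) ≤ 3. Conversely, {2, 3, 4, 8} is a clique of size 4, and the vertices of any clique must share a bag in every tree decomposition; so some bag has ≥ 4 vertices and tw(G) ≥ 3. Combining the bounds, tw(G) = 3.

3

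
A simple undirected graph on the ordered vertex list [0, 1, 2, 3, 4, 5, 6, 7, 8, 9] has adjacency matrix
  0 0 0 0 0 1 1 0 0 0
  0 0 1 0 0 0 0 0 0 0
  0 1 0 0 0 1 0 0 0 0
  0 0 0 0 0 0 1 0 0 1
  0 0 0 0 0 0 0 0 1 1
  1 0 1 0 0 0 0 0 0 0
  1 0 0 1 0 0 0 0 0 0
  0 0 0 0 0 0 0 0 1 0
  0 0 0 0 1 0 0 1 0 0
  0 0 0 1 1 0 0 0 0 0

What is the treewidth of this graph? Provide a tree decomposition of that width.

Treewidth 1.
One optimal decomposition is:
Bags: B1 = {1, 2}  B2 = {2, 5}  B3 = {0, 5}  B4 = {0, 6}  B5 = {3, 6}  B6 = {3, 9}  B7 = {4, 9}  B8 = {4, 8}  B9 = {7, 8}
Tree: B1–B2, B2–B3, B3–B4, B4–B5, B5–B6, B6–B7, B7–B8, B8–B9

Every bag has size at most 2, so the width is 2 − 1 = 1 and tw(G) ≤ 1. Any graph with an edge has treewidth ≥ 1, and G has the edge 1–2. Combining the bounds, tw(G) = 1.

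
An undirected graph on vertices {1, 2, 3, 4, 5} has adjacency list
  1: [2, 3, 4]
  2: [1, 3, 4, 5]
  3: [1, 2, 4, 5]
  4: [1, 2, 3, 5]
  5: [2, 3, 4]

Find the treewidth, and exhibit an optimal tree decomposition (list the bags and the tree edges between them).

Treewidth 3.
One optimal decomposition is:
Bags: B1 = {1, 2, 3, 4}  B2 = {2, 3, 4, 5}
Tree: B1–B2

Each bag holds 4 vertices, so the decomposition has width 3, which upper-bounds the treewidth. For the lower bound, the 4 vertices {1, 2, 3, 4} are pairwise adjacent, and any tree decomposition puts a clique entirely inside one bag — forcing width ≥ 3. Therefore the treewidth is 3.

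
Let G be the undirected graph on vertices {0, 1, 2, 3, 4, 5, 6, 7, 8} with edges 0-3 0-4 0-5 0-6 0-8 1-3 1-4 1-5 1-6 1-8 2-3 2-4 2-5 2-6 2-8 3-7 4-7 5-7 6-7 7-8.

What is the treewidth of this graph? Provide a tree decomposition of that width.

Each bag holds 5 vertices, so the decomposition has width 4, which upper-bounds the treewidth. For the lower bound: the 5 vertex sets {6,7}, {0,8}, {1,3}, {2}, {4} are disjoint, each induces a connected subgraph, and every pair is joined by at least one edge of G. Contracting each set to a single vertex therefore yields K_{5} as a minor, and since treewidth is minor-monotone, tw(G) ≥ tw(K_{5}) = 4. Hence tw(G) = 4 exactly.

Treewidth 4.
One optimal decomposition is:
Bags: B1 = {0, 1, 2, 6, 7}  B2 = {0, 1, 2, 7, 8}  B3 = {0, 1, 2, 3, 7}  B4 = {0, 1, 2, 4, 7}  B5 = {0, 1, 2, 5, 7}
Tree: B1–B2, B2–B3, B3–B4, B4–B5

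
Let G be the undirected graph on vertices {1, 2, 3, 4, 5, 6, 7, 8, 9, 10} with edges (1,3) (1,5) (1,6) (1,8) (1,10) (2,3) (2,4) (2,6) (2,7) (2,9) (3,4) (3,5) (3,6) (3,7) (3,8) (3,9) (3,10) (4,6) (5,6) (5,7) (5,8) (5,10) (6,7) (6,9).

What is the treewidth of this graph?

A width-3 tree decomposition is:
Bags: B1 = {2, 3, 6, 7}  B2 = {3, 5, 6, 7}  B3 = {2, 3, 6, 9}  B4 = {1, 3, 5, 6}  B5 = {1, 3, 5, 10}  B6 = {1, 3, 5, 8}  B7 = {2, 3, 4, 6}
Tree: B1–B2, B1–B3, B2–B4, B4–B5, B4–B6, B1–B7
Each bag holds 4 vertices, so the decomposition has width 3, which upper-bounds the treewidth. Conversely, {1, 3, 5, 8} is a clique of size 4, and the vertices of any clique must share a bag in every tree decomposition; so some bag has ≥ 4 vertices and tw(G) ≥ 3. The upper and lower bounds meet at 3, so that is the treewidth.

3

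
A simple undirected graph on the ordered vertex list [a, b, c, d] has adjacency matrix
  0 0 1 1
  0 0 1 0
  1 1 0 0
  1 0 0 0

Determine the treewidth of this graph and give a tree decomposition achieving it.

Treewidth 1.
One optimal decomposition is:
Bags: B1 = {a, c}  B2 = {b, c}  B3 = {a, d}
Tree: B1–B2, B1–B3

The largest bag has 2 vertices, giving width 1; this decomposition certifies tw(G) ≤ 1. G has an edge, so its treewidth is at least 1. The upper and lower bounds meet at 1, so that is the treewidth.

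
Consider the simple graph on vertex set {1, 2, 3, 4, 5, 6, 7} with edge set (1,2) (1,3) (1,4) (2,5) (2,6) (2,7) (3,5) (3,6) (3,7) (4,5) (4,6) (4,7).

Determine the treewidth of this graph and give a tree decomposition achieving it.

Treewidth 3.
Bags: B1 = {2, 3, 4, 5}  B2 = {1, 2, 3, 4}  B3 = {2, 3, 4, 7}  B4 = {2, 3, 4, 6}
Tree: B1–B2, B2–B3, B3–B4

Every bag has size at most 4, so the width is 4 − 1 = 3 and tw(G) ≤ 3. For the lower bound: the 4 vertex sets {3,5}, {1,4}, {2}, {7} are disjoint, each induces a connected subgraph, and every pair is joined by at least one edge of G. Contracting each set to a single vertex therefore yields K_{4} as a minor, and since treewidth is minor-monotone, tw(G) ≥ tw(K_{4}) = 3. Hence tw(G) = 3 exactly.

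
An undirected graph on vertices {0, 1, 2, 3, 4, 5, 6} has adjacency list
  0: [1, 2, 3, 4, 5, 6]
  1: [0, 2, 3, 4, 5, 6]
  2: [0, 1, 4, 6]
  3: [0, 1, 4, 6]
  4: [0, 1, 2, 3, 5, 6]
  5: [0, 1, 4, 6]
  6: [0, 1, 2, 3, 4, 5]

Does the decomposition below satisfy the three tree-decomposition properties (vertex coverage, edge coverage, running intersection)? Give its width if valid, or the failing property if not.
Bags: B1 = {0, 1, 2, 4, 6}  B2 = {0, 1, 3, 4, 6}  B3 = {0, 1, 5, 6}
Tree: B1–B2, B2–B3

A tree decomposition must satisfy three properties: every vertex lies in some bag; for every edge, both endpoints lie together in some bag; and for every vertex, the bags containing it form a connected subtree. Here edge (4,5) lies in no bag, so the decomposition is invalid.

No — edge (4,5) lies in no bag.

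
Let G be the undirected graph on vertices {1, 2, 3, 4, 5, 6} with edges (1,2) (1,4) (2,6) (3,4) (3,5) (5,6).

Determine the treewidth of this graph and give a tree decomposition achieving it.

Treewidth 2.
One such decomposition:
Bags: B1 = {2, 5, 6}  B2 = {1, 2, 5}  B3 = {1, 4, 5}  B4 = {3, 4, 5}
Tree: B1–B2, B2–B3, B3–B4

Each bag holds 3 vertices, so the decomposition has width 2, which upper-bounds the treewidth. The edges 5–6–2–1–4–3–5 form a cycle, so G is not a tree and its treewidth is at least 2. The upper and lower bounds meet at 2, so that is the treewidth.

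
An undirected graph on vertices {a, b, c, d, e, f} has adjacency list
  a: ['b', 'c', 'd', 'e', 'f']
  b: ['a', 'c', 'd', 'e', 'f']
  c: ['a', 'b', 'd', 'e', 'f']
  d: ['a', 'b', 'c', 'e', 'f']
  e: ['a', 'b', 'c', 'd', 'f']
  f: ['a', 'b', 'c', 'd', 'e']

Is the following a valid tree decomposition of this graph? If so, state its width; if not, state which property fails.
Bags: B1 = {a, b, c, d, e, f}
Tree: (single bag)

Vertex coverage: the bags together contain {a, b, c, d, e, f}, the full vertex set. Edge coverage: each edge of G has both endpoints in at least one bag. Running intersection: for every vertex, the bags containing it form a connected subtree. All three properties hold, so this is a valid tree decomposition of width max|bag| − 1 = 5, and hence tw(G) ≤ 5.

Yes; width 5.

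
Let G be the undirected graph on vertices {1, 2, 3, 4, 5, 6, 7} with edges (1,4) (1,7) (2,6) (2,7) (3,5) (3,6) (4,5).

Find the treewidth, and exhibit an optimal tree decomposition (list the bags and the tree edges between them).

Treewidth 2.
Bags: B1 = {1, 4, 7}  B2 = {4, 5, 7}  B3 = {3, 5, 7}  B4 = {3, 6, 7}  B5 = {2, 6, 7}
Tree: B1–B2, B2–B3, B3–B4, B4–B5

Each bag holds 3 vertices, so the decomposition has width 2, which upper-bounds the treewidth. Since 7–1–4–5–3–6–2–7 is a cycle in G, G is not acyclic. Forests are exactly the graphs of treewidth ≤ 1, so tw(G) ≥ 2. Hence tw(G) = 2 exactly.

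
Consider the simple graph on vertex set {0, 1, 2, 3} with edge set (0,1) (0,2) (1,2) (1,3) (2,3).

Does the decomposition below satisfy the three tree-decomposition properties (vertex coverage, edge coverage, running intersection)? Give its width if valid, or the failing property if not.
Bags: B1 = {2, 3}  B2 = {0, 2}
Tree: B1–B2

No — vertex 1 appears in no bag.

A tree decomposition must satisfy three properties: every vertex lies in some bag; for every edge, both endpoints lie together in some bag; and for every vertex, the bags containing it form a connected subtree. Here vertex 1 appears in no bag, so the decomposition is invalid.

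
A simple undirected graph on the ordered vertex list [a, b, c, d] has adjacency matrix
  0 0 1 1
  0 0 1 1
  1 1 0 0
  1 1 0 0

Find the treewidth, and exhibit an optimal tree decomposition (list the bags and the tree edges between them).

Treewidth 2.
One such decomposition:
Bags: B1 = {b, c, d}  B2 = {a, c, d}
Tree: B1–B2

Each bag holds 3 vertices, so the decomposition has width 2, which upper-bounds the treewidth. For the lower bound, G contains the cycle d–b–c–a–d, so G is not a forest; only forests have treewidth ≤ 1, hence tw(G) ≥ 2. Hence tw(G) = 2 exactly.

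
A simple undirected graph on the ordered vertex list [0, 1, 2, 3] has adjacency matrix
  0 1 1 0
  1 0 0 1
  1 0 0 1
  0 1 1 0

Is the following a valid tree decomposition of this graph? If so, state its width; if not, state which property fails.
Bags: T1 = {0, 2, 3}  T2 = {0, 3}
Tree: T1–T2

A tree decomposition must satisfy three properties: every vertex lies in some bag; for every edge, both endpoints lie together in some bag; and for every vertex, the bags containing it form a connected subtree. Here vertex 1 appears in no bag, so the decomposition is invalid.

No — vertex 1 appears in no bag.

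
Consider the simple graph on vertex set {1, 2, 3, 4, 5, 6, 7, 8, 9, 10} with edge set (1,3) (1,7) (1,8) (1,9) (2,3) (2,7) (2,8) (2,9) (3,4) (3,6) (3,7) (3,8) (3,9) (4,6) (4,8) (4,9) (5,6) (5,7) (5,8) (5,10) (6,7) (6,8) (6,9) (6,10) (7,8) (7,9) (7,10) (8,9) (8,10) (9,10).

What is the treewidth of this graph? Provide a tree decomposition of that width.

Treewidth 4.
One such decomposition:
Bags: B1 = {3, 6, 7, 8, 9}  B2 = {6, 7, 8, 9, 10}  B3 = {3, 4, 6, 8, 9}  B4 = {2, 3, 7, 8, 9}  B5 = {1, 3, 7, 8, 9}  B6 = {5, 6, 7, 8, 10}
Tree: B1–B2, B1–B3, B1–B4, B1–B5, B2–B6

The largest bag has 5 vertices, giving width 4; this decomposition certifies tw(G) ≤ 4. On the other hand G contains the 5-clique {3, 4, 6, 8, 9}. A clique must lie in a single bag of any decomposition, so no decomposition can have width below 4. Combining the bounds, tw(G) = 4.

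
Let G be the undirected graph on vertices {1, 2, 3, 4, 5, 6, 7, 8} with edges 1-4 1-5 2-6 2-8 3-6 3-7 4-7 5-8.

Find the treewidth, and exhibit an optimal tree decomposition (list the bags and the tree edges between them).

Every bag has size at most 3, so the width is 3 − 1 = 2 and tw(G) ≤ 2. Since 2–6–3–7–4–1–5–8–2 is a cycle in G, G is not acyclic. Forests are exactly the graphs of treewidth ≤ 1, so tw(G) ≥ 2. Therefore the treewidth is 2.

Treewidth 2.
One optimal decomposition is:
Bags: B1 = {2, 3, 6}  B2 = {2, 3, 7}  B3 = {2, 4, 7}  B4 = {1, 2, 4}  B5 = {1, 2, 5}  B6 = {2, 5, 8}
Tree: B1–B2, B2–B3, B3–B4, B4–B5, B5–B6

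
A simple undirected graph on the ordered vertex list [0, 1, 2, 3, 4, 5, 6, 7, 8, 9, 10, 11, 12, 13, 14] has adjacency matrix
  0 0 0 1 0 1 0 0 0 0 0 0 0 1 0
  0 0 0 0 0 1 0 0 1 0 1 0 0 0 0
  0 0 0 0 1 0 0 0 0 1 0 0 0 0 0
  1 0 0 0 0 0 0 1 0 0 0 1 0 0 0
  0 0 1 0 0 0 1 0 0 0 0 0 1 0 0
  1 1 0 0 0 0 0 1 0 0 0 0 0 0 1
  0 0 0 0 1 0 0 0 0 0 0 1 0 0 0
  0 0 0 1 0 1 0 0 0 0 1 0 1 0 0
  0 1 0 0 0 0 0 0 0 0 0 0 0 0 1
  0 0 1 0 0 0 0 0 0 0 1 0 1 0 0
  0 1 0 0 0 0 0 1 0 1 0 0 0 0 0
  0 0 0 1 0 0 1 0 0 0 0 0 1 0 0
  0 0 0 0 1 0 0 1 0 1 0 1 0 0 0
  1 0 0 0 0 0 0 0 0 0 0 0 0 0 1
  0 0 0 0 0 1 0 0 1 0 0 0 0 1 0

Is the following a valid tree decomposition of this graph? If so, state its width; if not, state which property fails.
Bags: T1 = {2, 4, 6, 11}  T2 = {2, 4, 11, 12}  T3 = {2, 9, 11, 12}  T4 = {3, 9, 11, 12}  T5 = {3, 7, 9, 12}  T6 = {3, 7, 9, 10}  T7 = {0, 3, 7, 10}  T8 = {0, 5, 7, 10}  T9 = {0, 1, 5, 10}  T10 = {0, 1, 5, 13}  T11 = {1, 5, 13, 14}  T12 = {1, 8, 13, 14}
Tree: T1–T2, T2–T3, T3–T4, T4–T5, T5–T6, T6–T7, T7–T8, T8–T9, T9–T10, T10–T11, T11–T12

Checking the three conditions: (i) the bags cover all of {0, 1, 2, 3, 4, 5, 6, 7, 8, 9, 10, 11, 12, 13, 14}; (ii) for each edge, some bag contains both endpoints; (iii) the bags containing any fixed vertex form a subtree. All hold, so the decomposition is valid with width 4 − 1 = 3.

Yes; width 3.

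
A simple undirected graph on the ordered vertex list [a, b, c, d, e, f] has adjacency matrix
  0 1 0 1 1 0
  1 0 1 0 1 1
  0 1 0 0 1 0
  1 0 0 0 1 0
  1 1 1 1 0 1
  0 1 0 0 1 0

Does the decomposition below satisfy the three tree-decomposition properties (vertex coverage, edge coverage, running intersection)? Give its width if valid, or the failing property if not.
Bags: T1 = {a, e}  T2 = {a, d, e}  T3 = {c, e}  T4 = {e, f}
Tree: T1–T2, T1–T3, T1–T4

No — vertex b appears in no bag.

A tree decomposition must satisfy three properties: every vertex lies in some bag; for every edge, both endpoints lie together in some bag; and for every vertex, the bags containing it form a connected subtree. Here vertex b appears in no bag, so the decomposition is invalid.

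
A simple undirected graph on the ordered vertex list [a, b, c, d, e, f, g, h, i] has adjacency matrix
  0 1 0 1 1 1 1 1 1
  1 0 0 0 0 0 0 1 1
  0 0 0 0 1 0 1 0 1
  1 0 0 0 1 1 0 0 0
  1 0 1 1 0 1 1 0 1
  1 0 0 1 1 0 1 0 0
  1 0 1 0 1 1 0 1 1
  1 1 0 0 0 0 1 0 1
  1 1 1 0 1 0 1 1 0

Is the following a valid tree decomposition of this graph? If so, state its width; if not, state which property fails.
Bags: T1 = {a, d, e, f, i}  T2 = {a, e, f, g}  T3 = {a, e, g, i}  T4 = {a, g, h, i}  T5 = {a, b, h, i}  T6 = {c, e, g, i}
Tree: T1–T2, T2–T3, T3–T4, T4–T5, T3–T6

No — bags containing vertex i are not connected in the tree.

A tree decomposition must satisfy three properties: every vertex lies in some bag; for every edge, both endpoints lie together in some bag; and for every vertex, the bags containing it form a connected subtree. Here bags containing vertex i are not connected in the tree, so the decomposition is invalid.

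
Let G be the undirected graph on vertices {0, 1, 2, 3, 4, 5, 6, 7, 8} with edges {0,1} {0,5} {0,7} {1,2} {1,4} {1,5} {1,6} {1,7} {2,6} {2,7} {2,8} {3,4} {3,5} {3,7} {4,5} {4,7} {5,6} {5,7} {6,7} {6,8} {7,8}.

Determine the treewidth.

3

A width-3 tree decomposition is:
Bags: B1 = {1, 5, 6, 7}  B2 = {1, 4, 5, 7}  B3 = {1, 2, 6, 7}  B4 = {2, 6, 7, 8}  B5 = {3, 4, 5, 7}  B6 = {0, 1, 5, 7}
Tree: B1–B2, B1–B3, B3–B4, B2–B5, B1–B6
Every bag has size at most 4, so the width is 4 − 1 = 3 and tw(G) ≤ 3. For the lower bound, the 4 vertices {2, 6, 7, 8} are pairwise adjacent, and any tree decomposition puts a clique entirely inside one bag — forcing width ≥ 3. Combining the bounds, tw(G) = 3.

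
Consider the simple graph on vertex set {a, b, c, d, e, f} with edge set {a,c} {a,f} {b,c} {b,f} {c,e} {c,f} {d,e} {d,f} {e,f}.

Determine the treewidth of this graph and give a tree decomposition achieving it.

Each bag holds 3 vertices, so the decomposition has width 2, which upper-bounds the treewidth. On the other hand G contains the 3-clique {d, e, f}. A clique must lie in a single bag of any decomposition, so no decomposition can have width below 2. Combining the bounds, tw(G) = 2.

Treewidth 2.
Bags: B1 = {b, c, f}  B2 = {c, e, f}  B3 = {d, e, f}  B4 = {a, c, f}
Tree: B1–B2, B2–B3, B2–B4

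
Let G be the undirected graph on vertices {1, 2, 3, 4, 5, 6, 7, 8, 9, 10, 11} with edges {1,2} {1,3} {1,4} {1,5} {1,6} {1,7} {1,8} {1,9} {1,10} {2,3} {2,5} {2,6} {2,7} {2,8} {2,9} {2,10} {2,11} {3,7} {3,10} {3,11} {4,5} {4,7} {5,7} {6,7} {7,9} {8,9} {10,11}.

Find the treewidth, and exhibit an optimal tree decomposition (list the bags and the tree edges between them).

Every bag has size at most 4, so the width is 4 − 1 = 3 and tw(G) ≤ 3. Conversely, {1, 2, 8, 9} is a clique of size 4, and the vertices of any clique must share a bag in every tree decomposition; so some bag has ≥ 4 vertices and tw(G) ≥ 3. Hence tw(G) = 3 exactly.

Treewidth 3.
One optimal decomposition is:
Bags: B1 = {1, 2, 3, 10}  B2 = {1, 2, 3, 7}  B3 = {1, 2, 7, 9}  B4 = {1, 2, 6, 7}  B5 = {1, 2, 5, 7}  B6 = {1, 4, 5, 7}  B7 = {2, 3, 10, 11}  B8 = {1, 2, 8, 9}
Tree: B1–B2, B2–B3, B2–B4, B2–B5, B5–B6, B1–B7, B3–B8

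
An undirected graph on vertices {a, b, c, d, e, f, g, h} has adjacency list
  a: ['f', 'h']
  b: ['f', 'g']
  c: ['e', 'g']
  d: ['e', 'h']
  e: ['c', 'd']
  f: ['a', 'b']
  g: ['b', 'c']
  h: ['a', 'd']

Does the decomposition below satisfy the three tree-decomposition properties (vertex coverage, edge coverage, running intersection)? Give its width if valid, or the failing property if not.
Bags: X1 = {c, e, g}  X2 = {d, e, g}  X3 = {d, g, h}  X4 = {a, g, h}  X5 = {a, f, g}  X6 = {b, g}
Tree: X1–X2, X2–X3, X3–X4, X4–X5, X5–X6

No — edge (f,b) lies in no bag.

A tree decomposition must satisfy three properties: every vertex lies in some bag; for every edge, both endpoints lie together in some bag; and for every vertex, the bags containing it form a connected subtree. Here edge (f,b) lies in no bag, so the decomposition is invalid.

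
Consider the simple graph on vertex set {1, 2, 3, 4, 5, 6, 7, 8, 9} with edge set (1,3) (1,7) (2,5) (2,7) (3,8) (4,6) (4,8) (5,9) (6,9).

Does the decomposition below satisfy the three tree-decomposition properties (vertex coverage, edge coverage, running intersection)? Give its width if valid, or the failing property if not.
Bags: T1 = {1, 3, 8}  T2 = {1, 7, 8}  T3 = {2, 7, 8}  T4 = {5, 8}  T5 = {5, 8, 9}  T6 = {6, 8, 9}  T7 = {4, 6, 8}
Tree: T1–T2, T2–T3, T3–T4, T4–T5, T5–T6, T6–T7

A tree decomposition must satisfy three properties: every vertex lies in some bag; for every edge, both endpoints lie together in some bag; and for every vertex, the bags containing it form a connected subtree. Here edge (2,5) lies in no bag, so the decomposition is invalid.

No — edge (2,5) lies in no bag.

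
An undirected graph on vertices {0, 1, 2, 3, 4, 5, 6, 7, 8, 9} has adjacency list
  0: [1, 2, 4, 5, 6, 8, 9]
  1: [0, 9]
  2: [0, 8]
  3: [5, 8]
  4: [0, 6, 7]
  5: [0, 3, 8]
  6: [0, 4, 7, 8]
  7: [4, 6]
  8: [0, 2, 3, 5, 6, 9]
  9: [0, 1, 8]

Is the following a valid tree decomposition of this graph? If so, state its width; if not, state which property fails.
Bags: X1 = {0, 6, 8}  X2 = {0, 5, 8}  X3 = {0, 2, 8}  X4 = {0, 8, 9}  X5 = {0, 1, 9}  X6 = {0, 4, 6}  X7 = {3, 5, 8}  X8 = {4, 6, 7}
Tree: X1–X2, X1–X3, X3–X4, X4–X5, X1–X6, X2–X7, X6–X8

Yes; width 2.

Vertex coverage: the bags together contain {0, 1, 2, 3, 4, 5, 6, 7, 8, 9}, the full vertex set. Edge coverage: each edge of G has both endpoints in at least one bag. Running intersection: for every vertex, the bags containing it form a connected subtree. All three properties hold, so this is a valid tree decomposition of width max|bag| − 1 = 2, and hence tw(G) ≤ 2.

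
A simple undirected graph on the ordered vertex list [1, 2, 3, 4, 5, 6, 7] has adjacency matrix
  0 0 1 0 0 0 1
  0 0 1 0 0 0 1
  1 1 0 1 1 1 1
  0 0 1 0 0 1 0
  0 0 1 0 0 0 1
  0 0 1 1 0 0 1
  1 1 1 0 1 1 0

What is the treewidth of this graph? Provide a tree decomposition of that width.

Every bag has size at most 3, so the width is 3 − 1 = 2 and tw(G) ≤ 2. Conversely, {3, 4, 6} is a clique of size 3, and the vertices of any clique must share a bag in every tree decomposition; so some bag has ≥ 3 vertices and tw(G) ≥ 2. The upper and lower bounds meet at 2, so that is the treewidth.

Treewidth 2.
One such decomposition:
Bags: B1 = {2, 3, 7}  B2 = {3, 6, 7}  B3 = {3, 4, 6}  B4 = {1, 3, 7}  B5 = {3, 5, 7}
Tree: B1–B2, B2–B3, B2–B4, B4–B5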